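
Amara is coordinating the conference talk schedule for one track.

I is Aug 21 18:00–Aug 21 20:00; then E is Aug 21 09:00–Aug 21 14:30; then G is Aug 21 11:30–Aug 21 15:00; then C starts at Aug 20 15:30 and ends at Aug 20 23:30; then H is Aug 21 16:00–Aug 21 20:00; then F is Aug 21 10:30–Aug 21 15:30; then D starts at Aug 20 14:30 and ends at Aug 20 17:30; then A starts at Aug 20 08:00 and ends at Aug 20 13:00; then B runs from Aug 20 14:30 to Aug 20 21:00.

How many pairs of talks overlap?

7

Sorted by start: A, B, D, C, E, F, G, H, I.
B starts after A ends — done with A.
D starts before B ends → B and D overlap.
C starts before B ends → B and C overlap.
E starts after B ends — done with B.
C starts before D ends → D and C overlap.
E starts after D ends — done with D.
E starts after C ends — done with C.
F starts before E ends → E and F overlap.
G starts before E ends → E and G overlap.
H starts after E ends — done with E.
G starts before F ends → F and G overlap.
H starts after F ends — done with F.
H starts after G ends — done with G.
I starts before H ends → H and I overlap.
Overlapping pairs: B & C, B & D, C & D, E & F, E & G, F & G, H & I — 7 in total.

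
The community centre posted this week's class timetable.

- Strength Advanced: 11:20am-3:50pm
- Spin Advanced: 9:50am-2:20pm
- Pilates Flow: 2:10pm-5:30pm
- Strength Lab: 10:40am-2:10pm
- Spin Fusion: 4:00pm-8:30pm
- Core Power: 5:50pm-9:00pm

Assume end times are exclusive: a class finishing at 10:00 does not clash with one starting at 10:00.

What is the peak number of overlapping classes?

Sweep the timeline, counting +1 at each start and −1 at each end (ends before starts at a tie):
9:50am start Spin Advanced → 1
10:40am start Strength Lab → 2
11:20am start Strength Advanced → 3
2:10pm end Strength Lab → 2
2:10pm start Pilates Flow → 3
2:20pm end Spin Advanced → 2
3:50pm end Strength Advanced → 1
4:00pm start Spin Fusion → 2
5:30pm end Pilates Flow → 1
5:50pm start Core Power → 2
8:30pm end Spin Fusion → 1
9:00pm end Core Power → 0
Peak is 3, at 11:20am (Spin Advanced, Strength Advanced, Strength Lab).

3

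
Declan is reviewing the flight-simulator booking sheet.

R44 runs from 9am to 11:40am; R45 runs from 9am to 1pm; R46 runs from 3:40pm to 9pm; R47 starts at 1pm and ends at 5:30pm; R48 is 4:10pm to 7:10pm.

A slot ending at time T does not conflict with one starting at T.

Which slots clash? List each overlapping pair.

Sorted by start: R44, R45, R47, R46, R48.
R45 starts before R44 ends → R44 and R45 overlap.
R47 starts after R44 ends, so nothing later overlaps R44 either.
R47 starts exactly when R45 ends (back-to-back, no overlap), so nothing later overlaps R45 either.
R46 starts before R47 ends → R47 and R46 overlap.
R48 starts before R47 ends → R47 and R48 overlap.
R48 starts before R46 ends → R46 and R48 overlap.

R44 & R45, R46 & R47, R46 & R48, R47 & R48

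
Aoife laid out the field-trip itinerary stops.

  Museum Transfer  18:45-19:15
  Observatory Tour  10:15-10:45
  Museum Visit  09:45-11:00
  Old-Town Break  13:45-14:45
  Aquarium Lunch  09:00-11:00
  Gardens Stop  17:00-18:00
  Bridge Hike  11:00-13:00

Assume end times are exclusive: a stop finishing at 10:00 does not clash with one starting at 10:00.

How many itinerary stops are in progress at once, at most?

3

Sort all start/end points and keep a running count:
09:00 start Aquarium Lunch → 1
09:45 start Museum Visit → 2
10:15 start Observatory Tour → 3
10:45 end Observatory Tour → 2
11:00 end Aquarium Lunch → 1
11:00 end Museum Visit → 0
11:00 start Bridge Hike → 1
13:00 end Bridge Hike → 0
13:45 start Old-Town Break → 1
14:45 end Old-Town Break → 0
17:00 start Gardens Stop → 1
18:00 end Gardens Stop → 0
18:45 start Museum Transfer → 1
19:15 end Museum Transfer → 0
Peak is 3, at 10:15 (Aquarium Lunch, Museum Visit, Observatory Tour).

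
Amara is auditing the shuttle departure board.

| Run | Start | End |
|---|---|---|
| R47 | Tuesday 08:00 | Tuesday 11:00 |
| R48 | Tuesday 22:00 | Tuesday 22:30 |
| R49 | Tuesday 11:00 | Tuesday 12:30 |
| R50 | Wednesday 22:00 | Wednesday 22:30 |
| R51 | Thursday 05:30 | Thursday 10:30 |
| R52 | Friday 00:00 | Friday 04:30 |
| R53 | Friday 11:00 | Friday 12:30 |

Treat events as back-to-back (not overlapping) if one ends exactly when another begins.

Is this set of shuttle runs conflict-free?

Yes

Two intervals overlap when each starts before the other ends.
Sorted by start: R47, R49, R48, R50, R51, R52, R53.
R49 starts exactly when R47 ends (back-to-back, no overlap), so nothing later overlaps R47 either.
R48 starts after R49 ends, so nothing later overlaps R49 either.
R50 starts after R48 ends, so nothing later overlaps R48 either.
R51 starts after R50 ends, so nothing later overlaps R50 either.
R52 starts after R51 ends, so nothing later overlaps R51 either.
R53 starts after R52 ends.
Every pair is clear; the schedule has no overlaps.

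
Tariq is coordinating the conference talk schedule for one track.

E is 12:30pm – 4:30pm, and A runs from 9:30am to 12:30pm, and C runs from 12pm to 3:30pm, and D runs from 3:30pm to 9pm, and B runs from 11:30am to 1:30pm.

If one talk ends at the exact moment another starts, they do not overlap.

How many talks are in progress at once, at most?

3

Sweep the timeline, counting +1 at each start and −1 at each end (ends before starts at a tie):
9:30am start A → 1
11:30am start B → 2
12pm start C → 3
12:30pm end A → 2
12:30pm start E → 3
1:30pm end B → 2
3:30pm end C → 1
3:30pm start D → 2
4:30pm end E → 1
9pm end D → 0
Peak is 3, at 12pm (A, B, C).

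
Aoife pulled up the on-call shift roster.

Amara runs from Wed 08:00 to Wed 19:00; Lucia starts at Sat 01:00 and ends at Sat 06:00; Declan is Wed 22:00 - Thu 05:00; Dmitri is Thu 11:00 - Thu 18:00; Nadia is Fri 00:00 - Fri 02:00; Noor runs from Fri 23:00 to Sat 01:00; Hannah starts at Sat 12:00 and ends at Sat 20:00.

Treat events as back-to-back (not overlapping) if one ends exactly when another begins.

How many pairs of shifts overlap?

Sorted by start: Amara, Declan, Dmitri, Nadia, Noor, Lucia, Hannah.
Declan starts after Amara ends — done with Amara.
Dmitri starts after Declan ends — done with Declan.
Nadia starts after Dmitri ends — done with Dmitri.
Noor starts after Nadia ends — done with Nadia.
Lucia starts exactly when Noor ends (back-to-back, no overlap) — done with Noor.
Hannah starts after Lucia ends.
No pair overlaps.

0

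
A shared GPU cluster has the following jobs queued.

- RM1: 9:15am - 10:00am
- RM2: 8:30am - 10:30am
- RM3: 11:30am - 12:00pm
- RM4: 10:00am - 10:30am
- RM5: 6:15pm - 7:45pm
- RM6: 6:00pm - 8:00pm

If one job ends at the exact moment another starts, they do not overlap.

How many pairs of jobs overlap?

3

Sorted by start: RM2, RM1, RM4, RM3, RM6, RM5.
RM1 starts before RM2 ends → RM2 and RM1 overlap.
RM4 starts before RM2 ends → RM2 and RM4 overlap.
RM3 starts after RM2 ends, so nothing later overlaps RM2 either.
RM4 starts exactly when RM1 ends (back-to-back, no overlap), so nothing later overlaps RM1 either.
RM3 starts after RM4 ends, so nothing later overlaps RM4 either.
RM6 starts after RM3 ends, so nothing later overlaps RM3 either.
RM5 starts before RM6 ends → RM6 and RM5 overlap.
Overlapping pairs: RM1 & RM2, RM2 & RM4, RM5 & RM6 — 3 in total.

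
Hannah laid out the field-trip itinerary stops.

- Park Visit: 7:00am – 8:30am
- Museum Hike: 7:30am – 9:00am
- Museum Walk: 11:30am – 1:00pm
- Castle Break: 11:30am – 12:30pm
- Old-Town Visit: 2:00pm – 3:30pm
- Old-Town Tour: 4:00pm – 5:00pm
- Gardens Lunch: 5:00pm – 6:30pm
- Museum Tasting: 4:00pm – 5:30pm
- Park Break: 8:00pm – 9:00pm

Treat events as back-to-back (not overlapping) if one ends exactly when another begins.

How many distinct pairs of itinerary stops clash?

Sorted by start: Park Visit, Museum Hike, Museum Walk, Castle Break, Old-Town Visit, Old-Town Tour, Museum Tasting, Gardens Lunch, Park Break.
Museum Hike starts before Park Visit ends → Park Visit and Museum Hike overlap.
Museum Walk starts after Park Visit ends, so Park Visit has no further overlaps.
Museum Walk starts after Museum Hike ends, so Museum Hike has no further overlaps.
Castle Break starts before Museum Walk ends → Museum Walk and Castle Break overlap.
Old-Town Visit starts after Museum Walk ends, so Museum Walk has no further overlaps.
Old-Town Visit starts after Castle Break ends, so Castle Break has no further overlaps.
Old-Town Tour starts after Old-Town Visit ends, so Old-Town Visit has no further overlaps.
Museum Tasting starts before Old-Town Tour ends → Old-Town Tour and Museum Tasting overlap.
Gardens Lunch starts exactly when Old-Town Tour ends (back-to-back, no overlap), so Old-Town Tour has no further overlaps.
Gardens Lunch starts before Museum Tasting ends → Museum Tasting and Gardens Lunch overlap.
Park Break starts after Museum Tasting ends.
Park Break starts after Gardens Lunch ends.
Overlapping pairs: Castle Break & Museum Walk, Gardens Lunch & Museum Tasting, Museum Hike & Park Visit, Museum Tasting & Old-Town Tour — 4 in total.

4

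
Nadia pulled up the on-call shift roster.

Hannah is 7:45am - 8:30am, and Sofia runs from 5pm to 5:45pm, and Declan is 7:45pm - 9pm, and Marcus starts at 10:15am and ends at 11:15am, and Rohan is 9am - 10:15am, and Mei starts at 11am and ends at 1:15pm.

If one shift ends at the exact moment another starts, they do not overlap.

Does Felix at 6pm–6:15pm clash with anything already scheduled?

No — it doesn't clash with anything

Hannah: ends 8:30am at or before Felix starts 6pm → clear.
Rohan: ends 10:15am at or before Felix starts 6pm → clear.
Marcus: ends 11:15am at or before Felix starts 6pm → clear.
Mei: ends 1:15pm at or before Felix starts 6pm → clear.
Sofia: ends 5:45pm at or before Felix starts 6pm → clear.
Declan: starts 7:45pm at or after Felix ends 6:15pm → clear.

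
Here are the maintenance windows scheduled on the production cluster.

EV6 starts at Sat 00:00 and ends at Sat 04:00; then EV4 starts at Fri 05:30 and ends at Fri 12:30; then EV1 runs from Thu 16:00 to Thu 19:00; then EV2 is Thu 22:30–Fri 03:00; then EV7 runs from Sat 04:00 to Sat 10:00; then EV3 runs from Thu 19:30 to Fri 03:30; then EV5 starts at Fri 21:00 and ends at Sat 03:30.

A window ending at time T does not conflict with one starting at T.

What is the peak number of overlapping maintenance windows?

Sweep the timeline, counting +1 at each start and −1 at each end (ends before starts at a tie):
Thu 16:00 start EV1 → 1
Thu 19:00 end EV1 → 0
Thu 19:30 start EV3 → 1
Thu 22:30 start EV2 → 2
Fri 03:00 end EV2 → 1
Fri 03:30 end EV3 → 0
Fri 05:30 start EV4 → 1
Fri 12:30 end EV4 → 0
Fri 21:00 start EV5 → 1
Sat 00:00 start EV6 → 2
Sat 03:30 end EV5 → 1
Sat 04:00 end EV6 → 0
Sat 04:00 start EV7 → 1
Sat 10:00 end EV7 → 0
Peak is 2, at Thu 22:30 (EV2, EV3).

2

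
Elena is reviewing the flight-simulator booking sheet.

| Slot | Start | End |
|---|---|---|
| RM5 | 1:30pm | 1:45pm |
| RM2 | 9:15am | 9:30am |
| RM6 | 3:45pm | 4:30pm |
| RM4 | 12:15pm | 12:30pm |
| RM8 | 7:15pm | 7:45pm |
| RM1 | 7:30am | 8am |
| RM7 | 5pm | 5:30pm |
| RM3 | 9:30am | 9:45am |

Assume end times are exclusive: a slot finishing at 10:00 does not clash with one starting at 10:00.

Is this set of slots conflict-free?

Yes

Sorted by start: RM1, RM2, RM3, RM4, RM5, RM6, RM7, RM8.
RM2 starts after RM1 ends, so RM1 has no further overlaps.
RM3 starts exactly when RM2 ends (back-to-back, no overlap), so RM2 has no further overlaps.
RM4 starts after RM3 ends, so RM3 has no further overlaps.
RM5 starts after RM4 ends, so RM4 has no further overlaps.
RM6 starts after RM5 ends, so RM5 has no further overlaps.
RM7 starts after RM6 ends, so RM6 has no further overlaps.
RM8 starts after RM7 ends.
Every pair is clear; the schedule has no overlaps.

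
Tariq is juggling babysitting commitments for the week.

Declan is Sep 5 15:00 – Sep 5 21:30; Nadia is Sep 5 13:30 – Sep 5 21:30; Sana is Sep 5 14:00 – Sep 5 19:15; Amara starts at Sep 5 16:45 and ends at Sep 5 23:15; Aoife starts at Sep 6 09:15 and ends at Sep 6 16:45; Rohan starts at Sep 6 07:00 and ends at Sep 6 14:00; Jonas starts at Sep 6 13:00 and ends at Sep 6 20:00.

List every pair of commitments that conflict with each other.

Amara & Declan, Amara & Nadia, Amara & Sana, Aoife & Jonas, Aoife & Rohan, Declan & Nadia, Declan & Sana, Jonas & Rohan, Nadia & Sana

Sorted by start: Nadia, Sana, Declan, Amara, Rohan, Aoife, Jonas.
Sana starts before Nadia ends → Nadia and Sana overlap.
Declan starts before Nadia ends → Nadia and Declan overlap.
Amara starts before Nadia ends → Nadia and Amara overlap.
Rohan starts after Nadia ends; Nadia is clear from here.
Declan starts before Sana ends → Sana and Declan overlap.
Amara starts before Sana ends → Sana and Amara overlap.
Rohan starts after Sana ends; Sana is clear from here.
Amara starts before Declan ends → Declan and Amara overlap.
Rohan starts after Declan ends; Declan is clear from here.
Rohan starts after Amara ends; Amara is clear from here.
Aoife starts before Rohan ends → Rohan and Aoife overlap.
Jonas starts before Rohan ends → Rohan and Jonas overlap.
Jonas starts before Aoife ends → Aoife and Jonas overlap.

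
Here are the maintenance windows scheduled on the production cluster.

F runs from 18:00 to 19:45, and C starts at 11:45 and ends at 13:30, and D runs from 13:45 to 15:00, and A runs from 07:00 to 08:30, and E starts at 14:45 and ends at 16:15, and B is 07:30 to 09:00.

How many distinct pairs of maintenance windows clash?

2

Two intervals overlap when each starts before the other ends.
Sorted by start: A, B, C, D, E, F.
B starts before A ends → A and B overlap.
C starts after A ends — done with A.
C starts after B ends — done with B.
D starts after C ends — done with C.
E starts before D ends → D and E overlap.
F starts after D ends.
F starts after E ends.
Overlapping pairs: A & B, D & E — 2 in total.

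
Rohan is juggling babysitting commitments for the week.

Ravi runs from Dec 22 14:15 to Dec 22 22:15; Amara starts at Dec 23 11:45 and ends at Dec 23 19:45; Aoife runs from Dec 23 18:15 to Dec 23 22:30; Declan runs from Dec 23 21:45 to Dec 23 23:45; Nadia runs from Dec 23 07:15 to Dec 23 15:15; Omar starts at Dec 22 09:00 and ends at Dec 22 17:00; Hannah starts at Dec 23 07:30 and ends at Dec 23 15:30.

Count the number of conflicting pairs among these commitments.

6

Sorted by start: Omar, Ravi, Nadia, Hannah, Amara, Aoife, Declan.
Ravi starts before Omar ends → Omar and Ravi overlap.
Nadia starts after Omar ends, so nothing later overlaps Omar either.
Nadia starts after Ravi ends, so nothing later overlaps Ravi either.
Hannah starts before Nadia ends → Nadia and Hannah overlap.
Amara starts before Nadia ends → Nadia and Amara overlap.
Aoife starts after Nadia ends, so nothing later overlaps Nadia either.
Amara starts before Hannah ends → Hannah and Amara overlap.
Aoife starts after Hannah ends, so nothing later overlaps Hannah either.
Aoife starts before Amara ends → Amara and Aoife overlap.
Declan starts after Amara ends.
Declan starts before Aoife ends → Aoife and Declan overlap.
Overlapping pairs: Amara & Aoife, Amara & Hannah, Amara & Nadia, Aoife & Declan, Hannah & Nadia, Omar & Ravi — 6 in total.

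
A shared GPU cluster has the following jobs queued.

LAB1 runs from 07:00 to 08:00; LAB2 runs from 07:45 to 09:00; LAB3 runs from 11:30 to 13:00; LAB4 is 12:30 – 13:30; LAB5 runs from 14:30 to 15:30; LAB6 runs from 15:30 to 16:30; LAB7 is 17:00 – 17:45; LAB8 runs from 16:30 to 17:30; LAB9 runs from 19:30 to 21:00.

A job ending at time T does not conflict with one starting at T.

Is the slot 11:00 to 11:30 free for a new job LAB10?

Yes — the slot is free

LAB1: ends 08:00 at or before LAB10 starts 11:00 → clear.
LAB2: ends 09:00 at or before LAB10 starts 11:00 → clear.
LAB3: starts 11:30 at or after LAB10 ends 11:30 → clear.
LAB4: starts 12:30 at or after LAB10 ends 11:30 → clear.
LAB5: starts 14:30 at or after LAB10 ends 11:30 → clear.
LAB6: starts 15:30 at or after LAB10 ends 11:30 → clear.
LAB8: starts 16:30 at or after LAB10 ends 11:30 → clear.
LAB7: starts 17:00 at or after LAB10 ends 11:30 → clear.
LAB9: starts 19:30 at or after LAB10 ends 11:30 → clear.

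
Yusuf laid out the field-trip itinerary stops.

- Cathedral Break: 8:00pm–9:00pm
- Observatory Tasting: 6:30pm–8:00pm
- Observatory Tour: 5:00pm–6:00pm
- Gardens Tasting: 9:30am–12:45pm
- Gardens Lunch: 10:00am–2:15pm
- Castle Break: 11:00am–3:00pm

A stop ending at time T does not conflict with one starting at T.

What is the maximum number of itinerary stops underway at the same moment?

3

Walk through starts and ends in time order (an end at T is processed before a start at T):
9:30am start Gardens Tasting → 1
10:00am start Gardens Lunch → 2
11:00am start Castle Break → 3
12:45pm end Gardens Tasting → 2
2:15pm end Gardens Lunch → 1
3:00pm end Castle Break → 0
5:00pm start Observatory Tour → 1
6:00pm end Observatory Tour → 0
6:30pm start Observatory Tasting → 1
8:00pm end Observatory Tasting → 0
8:00pm start Cathedral Break → 1
9:00pm end Cathedral Break → 0
Peak is 3, at 11:00am (Castle Break, Gardens Lunch, Gardens Tasting).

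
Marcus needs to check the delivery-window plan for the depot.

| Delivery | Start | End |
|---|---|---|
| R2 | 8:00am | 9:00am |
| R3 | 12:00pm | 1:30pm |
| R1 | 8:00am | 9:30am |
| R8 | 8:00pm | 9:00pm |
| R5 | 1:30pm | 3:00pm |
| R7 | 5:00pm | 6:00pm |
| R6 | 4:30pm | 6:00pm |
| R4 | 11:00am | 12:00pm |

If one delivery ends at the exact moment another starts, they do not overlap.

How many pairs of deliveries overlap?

Sorted by start: R1, R2, R4, R3, R5, R6, R7, R8.
R2 starts before R1 ends → R1 and R2 overlap.
R4 starts after R1 ends; R1 is clear from here.
R4 starts after R2 ends; R2 is clear from here.
R3 starts exactly when R4 ends (back-to-back, no overlap); R4 is clear from here.
R5 starts exactly when R3 ends (back-to-back, no overlap); R3 is clear from here.
R6 starts after R5 ends; R5 is clear from here.
R7 starts before R6 ends → R6 and R7 overlap.
R8 starts after R6 ends.
R8 starts after R7 ends.
Overlapping pairs: R1 & R2, R6 & R7 — 2 in total.

2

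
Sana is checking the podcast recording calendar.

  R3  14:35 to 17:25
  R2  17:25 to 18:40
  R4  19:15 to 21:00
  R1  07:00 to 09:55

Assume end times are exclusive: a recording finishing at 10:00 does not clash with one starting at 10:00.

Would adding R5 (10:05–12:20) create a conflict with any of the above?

R1: ends 09:55 at or before R5 starts 10:05 → clear.
R3: starts 14:35 at or after R5 ends 12:20 → clear.
R2: starts 17:25 at or after R5 ends 12:20 → clear.
R4: starts 19:15 at or after R5 ends 12:20 → clear.

No — it doesn't clash with anything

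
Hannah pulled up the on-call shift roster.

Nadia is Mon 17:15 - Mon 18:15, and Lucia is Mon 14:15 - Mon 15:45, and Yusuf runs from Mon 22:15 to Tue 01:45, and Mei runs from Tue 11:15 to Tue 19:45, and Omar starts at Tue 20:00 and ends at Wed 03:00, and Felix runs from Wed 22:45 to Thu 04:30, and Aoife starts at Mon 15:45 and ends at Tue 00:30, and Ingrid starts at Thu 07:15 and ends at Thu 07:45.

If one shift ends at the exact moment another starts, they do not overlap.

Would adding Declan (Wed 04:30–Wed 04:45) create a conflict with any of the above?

No — it doesn't clash with anything

Lucia: ends Mon 15:45 at or before Declan starts Wed 04:30 → clear.
Aoife: ends Tue 00:30 at or before Declan starts Wed 04:30 → clear.
Nadia: ends Mon 18:15 at or before Declan starts Wed 04:30 → clear.
Yusuf: ends Tue 01:45 at or before Declan starts Wed 04:30 → clear.
Mei: ends Tue 19:45 at or before Declan starts Wed 04:30 → clear.
Omar: ends Wed 03:00 at or before Declan starts Wed 04:30 → clear.
Felix: starts Wed 22:45 at or after Declan ends Wed 04:45 → clear.
Ingrid: starts Thu 07:15 at or after Declan ends Wed 04:45 → clear.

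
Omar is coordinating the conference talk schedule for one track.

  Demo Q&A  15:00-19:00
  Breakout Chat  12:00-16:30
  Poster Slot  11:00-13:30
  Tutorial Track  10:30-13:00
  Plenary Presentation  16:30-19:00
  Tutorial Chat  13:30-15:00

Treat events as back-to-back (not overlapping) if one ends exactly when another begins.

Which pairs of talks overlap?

Sorted by start: Tutorial Track, Poster Slot, Breakout Chat, Tutorial Chat, Demo Q&A, Plenary Presentation.
Poster Slot starts before Tutorial Track ends → Tutorial Track and Poster Slot overlap.
Breakout Chat starts before Tutorial Track ends → Tutorial Track and Breakout Chat overlap.
Tutorial Chat starts after Tutorial Track ends, so nothing later overlaps Tutorial Track either.
Breakout Chat starts before Poster Slot ends → Poster Slot and Breakout Chat overlap.
Tutorial Chat starts exactly when Poster Slot ends (back-to-back, no overlap), so nothing later overlaps Poster Slot either.
Tutorial Chat starts before Breakout Chat ends → Breakout Chat and Tutorial Chat overlap.
Demo Q&A starts before Breakout Chat ends → Breakout Chat and Demo Q&A overlap.
Plenary Presentation starts exactly when Breakout Chat ends (back-to-back, no overlap).
Demo Q&A starts exactly when Tutorial Chat ends (back-to-back, no overlap), so nothing later overlaps Tutorial Chat either.
Plenary Presentation starts before Demo Q&A ends → Demo Q&A and Plenary Presentation overlap.

Breakout Chat & Demo Q&A, Breakout Chat & Poster Slot, Breakout Chat & Tutorial Chat, Breakout Chat & Tutorial Track, Demo Q&A & Plenary Presentation, Poster Slot & Tutorial Track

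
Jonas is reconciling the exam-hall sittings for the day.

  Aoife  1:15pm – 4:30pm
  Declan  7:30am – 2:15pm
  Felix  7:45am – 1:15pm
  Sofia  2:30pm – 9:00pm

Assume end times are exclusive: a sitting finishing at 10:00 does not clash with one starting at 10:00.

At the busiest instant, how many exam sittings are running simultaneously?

2

Walk through starts and ends in time order (an end at T is processed before a start at T):
7:30am start Declan → 1
7:45am start Felix → 2
1:15pm end Felix → 1
1:15pm start Aoife → 2
2:15pm end Declan → 1
2:30pm start Sofia → 2
4:30pm end Aoife → 1
9:00pm end Sofia → 0
Peak is 2, at 7:45am (Declan, Felix).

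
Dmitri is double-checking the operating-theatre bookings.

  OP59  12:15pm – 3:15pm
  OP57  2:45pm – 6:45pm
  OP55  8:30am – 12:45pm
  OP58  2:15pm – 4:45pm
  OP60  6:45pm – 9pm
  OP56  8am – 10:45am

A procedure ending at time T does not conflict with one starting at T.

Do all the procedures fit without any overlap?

Sorted by start: OP56, OP55, OP59, OP58, OP57, OP60.
OP55 starts before OP56 ends → OP56 and OP55 overlap.
That's a conflict, so the schedule is not conflict-free.

No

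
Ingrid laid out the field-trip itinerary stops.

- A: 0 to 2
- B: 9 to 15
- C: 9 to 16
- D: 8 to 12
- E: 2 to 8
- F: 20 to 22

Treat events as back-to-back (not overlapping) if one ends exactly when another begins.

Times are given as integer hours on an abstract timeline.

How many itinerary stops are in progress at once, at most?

3

Sort all start/end points and keep a running count:
0 start A → 1
2 end A → 0
2 start E → 1
8 end E → 0
8 start D → 1
9 start B → 2
9 start C → 3
12 end D → 2
15 end B → 1
16 end C → 0
20 start F → 1
22 end F → 0
Peak is 3, at 9 (B, C, D).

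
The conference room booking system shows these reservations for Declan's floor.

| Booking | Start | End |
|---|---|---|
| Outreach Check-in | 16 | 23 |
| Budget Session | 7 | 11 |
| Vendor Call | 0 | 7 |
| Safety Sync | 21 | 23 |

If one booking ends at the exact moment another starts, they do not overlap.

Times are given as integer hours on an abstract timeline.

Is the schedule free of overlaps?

No

Sorted by start: Vendor Call, Budget Session, Outreach Check-in, Safety Sync.
Budget Session starts exactly when Vendor Call ends (back-to-back, no overlap); Vendor Call is clear from here.
Outreach Check-in starts after Budget Session ends; Budget Session is clear from here.
Safety Sync starts before Outreach Check-in ends → Outreach Check-in and Safety Sync overlap.
That's a conflict, so the schedule is not conflict-free.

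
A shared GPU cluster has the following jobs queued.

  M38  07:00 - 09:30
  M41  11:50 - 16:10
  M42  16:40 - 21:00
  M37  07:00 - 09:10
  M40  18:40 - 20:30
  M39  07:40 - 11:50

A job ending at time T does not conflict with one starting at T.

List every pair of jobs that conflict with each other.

M37 & M38, M37 & M39, M38 & M39, M40 & M42

Two intervals overlap when each starts before the other ends.
Sorted by start: M37, M38, M39, M41, M42, M40.
M38 starts before M37 ends → M37 and M38 overlap.
M39 starts before M37 ends → M37 and M39 overlap.
M41 starts after M37 ends; M37 is clear from here.
M39 starts before M38 ends → M38 and M39 overlap.
M41 starts after M38 ends; M38 is clear from here.
M41 starts exactly when M39 ends (back-to-back, no overlap); M39 is clear from here.
M42 starts after M41 ends; M41 is clear from here.
M40 starts before M42 ends → M42 and M40 overlap.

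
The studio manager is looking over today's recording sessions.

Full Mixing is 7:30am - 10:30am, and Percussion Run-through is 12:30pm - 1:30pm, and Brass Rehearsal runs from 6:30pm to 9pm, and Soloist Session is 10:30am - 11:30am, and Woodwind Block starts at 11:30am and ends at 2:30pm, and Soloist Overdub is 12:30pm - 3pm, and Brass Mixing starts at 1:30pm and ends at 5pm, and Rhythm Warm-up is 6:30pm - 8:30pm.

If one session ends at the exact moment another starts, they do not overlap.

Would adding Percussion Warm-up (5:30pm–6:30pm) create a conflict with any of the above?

Full Mixing: ends 10:30am at or before Percussion Warm-up starts 5:30pm → clear.
Soloist Session: ends 11:30am at or before Percussion Warm-up starts 5:30pm → clear.
Woodwind Block: ends 2:30pm at or before Percussion Warm-up starts 5:30pm → clear.
Soloist Overdub: ends 3pm at or before Percussion Warm-up starts 5:30pm → clear.
Percussion Run-through: ends 1:30pm at or before Percussion Warm-up starts 5:30pm → clear.
Brass Mixing: ends 5pm at or before Percussion Warm-up starts 5:30pm → clear.
Rhythm Warm-up: starts 6:30pm at or after Percussion Warm-up ends 6:30pm → clear.
Brass Rehearsal: starts 6:30pm at or after Percussion Warm-up ends 6:30pm → clear.

No — it doesn't clash with anything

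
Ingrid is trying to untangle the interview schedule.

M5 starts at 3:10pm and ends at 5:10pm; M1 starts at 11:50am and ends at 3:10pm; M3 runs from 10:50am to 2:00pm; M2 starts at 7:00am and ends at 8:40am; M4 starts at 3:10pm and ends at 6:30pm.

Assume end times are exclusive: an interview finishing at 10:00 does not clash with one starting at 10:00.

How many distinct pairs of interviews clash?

Sorted by start: M2, M3, M1, M4, M5.
M3 starts after M2 ends — done with M2.
M1 starts before M3 ends → M3 and M1 overlap.
M4 starts after M3 ends — done with M3.
M4 starts exactly when M1 ends (back-to-back, no overlap) — done with M1.
M5 starts before M4 ends → M4 and M5 overlap.
Overlapping pairs: M1 & M3, M4 & M5 — 2 in total.

2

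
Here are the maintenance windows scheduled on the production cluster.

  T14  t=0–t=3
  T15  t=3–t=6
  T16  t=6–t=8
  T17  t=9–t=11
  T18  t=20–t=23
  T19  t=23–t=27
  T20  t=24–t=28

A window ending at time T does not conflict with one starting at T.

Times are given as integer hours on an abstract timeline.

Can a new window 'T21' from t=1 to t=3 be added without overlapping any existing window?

T14: starts t=0 before T21 ends t=3, and ends t=3 after T21 starts t=1 → overlap.
T15: starts t=3 at or after T21 ends t=3 → clear.
T16: starts t=6 at or after T21 ends t=3 → clear.
T17: starts t=9 at or after T21 ends t=3 → clear.
T18: starts t=20 at or after T21 ends t=3 → clear.
T19: starts t=23 at or after T21 ends t=3 → clear.
T20: starts t=24 at or after T21 ends t=3 → clear.
T21 overlaps T14.

No — it overlaps T14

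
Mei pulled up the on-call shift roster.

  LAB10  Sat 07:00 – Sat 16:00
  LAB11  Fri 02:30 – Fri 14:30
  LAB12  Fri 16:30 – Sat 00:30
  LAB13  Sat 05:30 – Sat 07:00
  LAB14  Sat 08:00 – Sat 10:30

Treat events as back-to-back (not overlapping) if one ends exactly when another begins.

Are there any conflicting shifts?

Sorted by start: LAB11, LAB12, LAB13, LAB10, LAB14.
LAB12 starts after LAB11 ends, so LAB11 has no further overlaps.
LAB13 starts after LAB12 ends, so LAB12 has no further overlaps.
LAB10 starts exactly when LAB13 ends (back-to-back, no overlap), so LAB13 has no further overlaps.
LAB14 starts before LAB10 ends → LAB10 and LAB14 overlap.
That's a conflict, so the schedule is not conflict-free.

Yes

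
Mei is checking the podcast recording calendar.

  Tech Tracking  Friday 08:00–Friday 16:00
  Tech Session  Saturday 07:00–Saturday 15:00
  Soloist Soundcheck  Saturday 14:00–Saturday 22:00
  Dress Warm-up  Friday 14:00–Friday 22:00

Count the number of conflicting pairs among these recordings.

2

Sorted by start: Tech Tracking, Dress Warm-up, Tech Session, Soloist Soundcheck.
Dress Warm-up starts before Tech Tracking ends → Tech Tracking and Dress Warm-up overlap.
Tech Session starts after Tech Tracking ends, so Tech Tracking has no further overlaps.
Tech Session starts after Dress Warm-up ends, so Dress Warm-up has no further overlaps.
Soloist Soundcheck starts before Tech Session ends → Tech Session and Soloist Soundcheck overlap.
Overlapping pairs: Dress Warm-up & Tech Tracking, Soloist Soundcheck & Tech Session — 2 in total.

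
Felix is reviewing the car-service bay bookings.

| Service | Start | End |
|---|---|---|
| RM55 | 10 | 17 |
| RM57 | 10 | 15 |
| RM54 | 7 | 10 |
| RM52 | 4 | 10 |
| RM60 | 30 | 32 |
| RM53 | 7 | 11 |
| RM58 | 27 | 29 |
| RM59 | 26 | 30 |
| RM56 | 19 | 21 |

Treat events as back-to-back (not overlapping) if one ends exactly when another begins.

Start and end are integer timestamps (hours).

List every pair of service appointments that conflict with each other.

Check each pair: they overlap iff neither finishes before the other starts.
Sorted by start: RM52, RM53, RM54, RM55, RM57, RM56, RM59, RM58, RM60.
RM53 starts before RM52 ends → RM52 and RM53 overlap.
RM54 starts before RM52 ends → RM52 and RM54 overlap.
RM55 starts exactly when RM52 ends (back-to-back, no overlap), so RM52 has no further overlaps.
RM54 starts before RM53 ends → RM53 and RM54 overlap.
RM55 starts before RM53 ends → RM53 and RM55 overlap.
RM57 starts before RM53 ends → RM53 and RM57 overlap.
RM56 starts after RM53 ends, so RM53 has no further overlaps.
RM55 starts exactly when RM54 ends (back-to-back, no overlap), so RM54 has no further overlaps.
RM57 starts before RM55 ends → RM55 and RM57 overlap.
RM56 starts after RM55 ends, so RM55 has no further overlaps.
RM56 starts after RM57 ends, so RM57 has no further overlaps.
RM59 starts after RM56 ends, so RM56 has no further overlaps.
RM58 starts before RM59 ends → RM59 and RM58 overlap.
RM60 starts exactly when RM59 ends (back-to-back, no overlap).
RM60 starts after RM58 ends.

RM52 & RM53, RM52 & RM54, RM53 & RM54, RM53 & RM55, RM53 & RM57, RM55 & RM57, RM58 & RM59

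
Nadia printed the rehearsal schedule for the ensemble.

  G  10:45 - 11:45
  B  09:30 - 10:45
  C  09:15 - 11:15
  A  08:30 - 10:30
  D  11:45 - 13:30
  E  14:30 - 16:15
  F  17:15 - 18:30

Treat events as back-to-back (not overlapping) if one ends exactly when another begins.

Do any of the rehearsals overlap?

Two intervals overlap when each starts before the other ends.
Sorted by start: A, C, B, G, D, E, F.
C starts before A ends → A and C overlap.
That's a conflict, so the schedule is not conflict-free.

Yes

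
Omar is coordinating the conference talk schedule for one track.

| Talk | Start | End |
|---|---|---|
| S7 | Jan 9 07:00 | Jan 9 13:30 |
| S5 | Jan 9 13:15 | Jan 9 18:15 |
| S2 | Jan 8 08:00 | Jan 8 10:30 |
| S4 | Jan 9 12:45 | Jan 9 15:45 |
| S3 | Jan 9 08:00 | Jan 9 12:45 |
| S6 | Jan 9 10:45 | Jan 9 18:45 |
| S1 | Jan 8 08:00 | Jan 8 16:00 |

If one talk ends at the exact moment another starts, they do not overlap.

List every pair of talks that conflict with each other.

S1 & S2, S3 & S6, S3 & S7, S4 & S5, S4 & S6, S4 & S7, S5 & S6, S5 & S7, S6 & S7

Two intervals overlap when each starts before the other ends.
Sorted by start: S1, S2, S7, S3, S6, S4, S5.
S2 starts before S1 ends → S1 and S2 overlap.
S7 starts after S1 ends; S1 is clear from here.
S7 starts after S2 ends; S2 is clear from here.
S3 starts before S7 ends → S7 and S3 overlap.
S6 starts before S7 ends → S7 and S6 overlap.
S4 starts before S7 ends → S7 and S4 overlap.
S5 starts before S7 ends → S7 and S5 overlap.
S6 starts before S3 ends → S3 and S6 overlap.
S4 starts exactly when S3 ends (back-to-back, no overlap); S3 is clear from here.
S4 starts before S6 ends → S6 and S4 overlap.
S5 starts before S6 ends → S6 and S5 overlap.
S5 starts before S4 ends → S4 and S5 overlap.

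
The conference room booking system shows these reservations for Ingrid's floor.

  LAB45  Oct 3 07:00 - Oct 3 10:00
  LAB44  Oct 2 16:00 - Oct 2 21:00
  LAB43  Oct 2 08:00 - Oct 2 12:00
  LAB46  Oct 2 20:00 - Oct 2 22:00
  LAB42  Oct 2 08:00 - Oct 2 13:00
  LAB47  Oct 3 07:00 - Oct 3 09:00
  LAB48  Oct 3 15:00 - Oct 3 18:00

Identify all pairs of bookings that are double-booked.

Check each pair: they overlap iff neither finishes before the other starts.
Sorted by start: LAB42, LAB43, LAB44, LAB46, LAB45, LAB47, LAB48.
LAB43 starts before LAB42 ends → LAB42 and LAB43 overlap.
LAB44 starts after LAB42 ends — done with LAB42.
LAB44 starts after LAB43 ends — done with LAB43.
LAB46 starts before LAB44 ends → LAB44 and LAB46 overlap.
LAB45 starts after LAB44 ends — done with LAB44.
LAB45 starts after LAB46 ends — done with LAB46.
LAB47 starts before LAB45 ends → LAB45 and LAB47 overlap.
LAB48 starts after LAB45 ends.
LAB48 starts after LAB47 ends.

LAB42 & LAB43, LAB44 & LAB46, LAB45 & LAB47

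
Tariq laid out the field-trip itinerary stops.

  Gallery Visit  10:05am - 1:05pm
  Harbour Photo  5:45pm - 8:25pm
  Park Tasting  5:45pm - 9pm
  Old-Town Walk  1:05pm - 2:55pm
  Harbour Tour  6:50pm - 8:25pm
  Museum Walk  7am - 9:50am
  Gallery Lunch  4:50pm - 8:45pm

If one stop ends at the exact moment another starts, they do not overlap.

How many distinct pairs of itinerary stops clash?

Check each pair: they overlap iff neither finishes before the other starts.
Sorted by start: Museum Walk, Gallery Visit, Old-Town Walk, Gallery Lunch, Harbour Photo, Park Tasting, Harbour Tour.
Gallery Visit starts after Museum Walk ends — done with Museum Walk.
Old-Town Walk starts exactly when Gallery Visit ends (back-to-back, no overlap) — done with Gallery Visit.
Gallery Lunch starts after Old-Town Walk ends — done with Old-Town Walk.
Harbour Photo starts before Gallery Lunch ends → Gallery Lunch and Harbour Photo overlap.
Park Tasting starts before Gallery Lunch ends → Gallery Lunch and Park Tasting overlap.
Harbour Tour starts before Gallery Lunch ends → Gallery Lunch and Harbour Tour overlap.
Park Tasting starts before Harbour Photo ends → Harbour Photo and Park Tasting overlap.
Harbour Tour starts before Harbour Photo ends → Harbour Photo and Harbour Tour overlap.
Harbour Tour starts before Park Tasting ends → Park Tasting and Harbour Tour overlap.
Overlapping pairs: Gallery Lunch & Harbour Photo, Gallery Lunch & Harbour Tour, Gallery Lunch & Park Tasting, Harbour Photo & Harbour Tour, Harbour Photo & Park Tasting, Harbour Tour & Park Tasting — 6 in total.

6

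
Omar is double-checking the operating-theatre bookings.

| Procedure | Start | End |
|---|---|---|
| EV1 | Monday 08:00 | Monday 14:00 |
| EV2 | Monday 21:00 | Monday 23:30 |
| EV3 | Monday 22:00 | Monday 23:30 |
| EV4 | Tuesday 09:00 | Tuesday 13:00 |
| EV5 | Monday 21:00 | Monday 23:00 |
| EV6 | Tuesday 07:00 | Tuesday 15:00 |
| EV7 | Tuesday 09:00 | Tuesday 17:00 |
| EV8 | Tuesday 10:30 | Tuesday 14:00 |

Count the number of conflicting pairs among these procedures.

Sorted by start: EV1, EV2, EV5, EV3, EV6, EV4, EV7, EV8.
EV2 starts after EV1 ends; EV1 is clear from here.
EV5 starts before EV2 ends → EV2 and EV5 overlap.
EV3 starts before EV2 ends → EV2 and EV3 overlap.
EV6 starts after EV2 ends; EV2 is clear from here.
EV3 starts before EV5 ends → EV5 and EV3 overlap.
EV6 starts after EV5 ends; EV5 is clear from here.
EV6 starts after EV3 ends; EV3 is clear from here.
EV4 starts before EV6 ends → EV6 and EV4 overlap.
EV7 starts before EV6 ends → EV6 and EV7 overlap.
EV8 starts before EV6 ends → EV6 and EV8 overlap.
EV7 starts before EV4 ends → EV4 and EV7 overlap.
EV8 starts before EV4 ends → EV4 and EV8 overlap.
EV8 starts before EV7 ends → EV7 and EV8 overlap.
Overlapping pairs: EV2 & EV3, EV2 & EV5, EV3 & EV5, EV4 & EV6, EV4 & EV7, EV4 & EV8, EV6 & EV7, EV6 & EV8, EV7 & EV8 — 9 in total.

9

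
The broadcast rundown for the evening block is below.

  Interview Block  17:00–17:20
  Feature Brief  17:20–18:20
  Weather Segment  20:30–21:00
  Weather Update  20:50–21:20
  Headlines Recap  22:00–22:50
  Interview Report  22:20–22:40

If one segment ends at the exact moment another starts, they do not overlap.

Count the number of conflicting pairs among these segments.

Sorted by start: Interview Block, Feature Brief, Weather Segment, Weather Update, Headlines Recap, Interview Report.
Feature Brief starts exactly when Interview Block ends (back-to-back, no overlap) — done with Interview Block.
Weather Segment starts after Feature Brief ends — done with Feature Brief.
Weather Update starts before Weather Segment ends → Weather Segment and Weather Update overlap.
Headlines Recap starts after Weather Segment ends — done with Weather Segment.
Headlines Recap starts after Weather Update ends — done with Weather Update.
Interview Report starts before Headlines Recap ends → Headlines Recap and Interview Report overlap.
Overlapping pairs: Headlines Recap & Interview Report, Weather Segment & Weather Update — 2 in total.

2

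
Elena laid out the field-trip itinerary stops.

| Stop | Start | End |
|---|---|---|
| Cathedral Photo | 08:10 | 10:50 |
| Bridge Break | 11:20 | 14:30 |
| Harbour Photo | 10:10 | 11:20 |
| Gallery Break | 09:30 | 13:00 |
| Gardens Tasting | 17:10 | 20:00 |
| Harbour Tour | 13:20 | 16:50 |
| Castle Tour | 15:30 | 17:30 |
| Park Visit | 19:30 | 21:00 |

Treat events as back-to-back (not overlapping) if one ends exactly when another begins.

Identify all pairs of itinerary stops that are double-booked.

Bridge Break & Gallery Break, Bridge Break & Harbour Tour, Castle Tour & Gardens Tasting, Castle Tour & Harbour Tour, Cathedral Photo & Gallery Break, Cathedral Photo & Harbour Photo, Gallery Break & Harbour Photo, Gardens Tasting & Park Visit

Sorted by start: Cathedral Photo, Gallery Break, Harbour Photo, Bridge Break, Harbour Tour, Castle Tour, Gardens Tasting, Park Visit.
Gallery Break starts before Cathedral Photo ends → Cathedral Photo and Gallery Break overlap.
Harbour Photo starts before Cathedral Photo ends → Cathedral Photo and Harbour Photo overlap.
Bridge Break starts after Cathedral Photo ends — done with Cathedral Photo.
Harbour Photo starts before Gallery Break ends → Gallery Break and Harbour Photo overlap.
Bridge Break starts before Gallery Break ends → Gallery Break and Bridge Break overlap.
Harbour Tour starts after Gallery Break ends — done with Gallery Break.
Bridge Break starts exactly when Harbour Photo ends (back-to-back, no overlap) — done with Harbour Photo.
Harbour Tour starts before Bridge Break ends → Bridge Break and Harbour Tour overlap.
Castle Tour starts after Bridge Break ends — done with Bridge Break.
Castle Tour starts before Harbour Tour ends → Harbour Tour and Castle Tour overlap.
Gardens Tasting starts after Harbour Tour ends — done with Harbour Tour.
Gardens Tasting starts before Castle Tour ends → Castle Tour and Gardens Tasting overlap.
Park Visit starts after Castle Tour ends.
Park Visit starts before Gardens Tasting ends → Gardens Tasting and Park Visit overlap.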